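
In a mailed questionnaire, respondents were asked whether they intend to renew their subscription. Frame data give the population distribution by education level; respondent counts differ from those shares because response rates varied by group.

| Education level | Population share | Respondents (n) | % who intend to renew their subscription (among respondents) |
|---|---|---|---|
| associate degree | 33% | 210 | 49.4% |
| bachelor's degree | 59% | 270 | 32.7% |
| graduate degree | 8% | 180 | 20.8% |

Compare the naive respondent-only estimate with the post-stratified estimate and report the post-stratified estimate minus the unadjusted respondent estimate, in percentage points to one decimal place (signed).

Unadjusted (pooled respondent) estimate weights by respondent counts:
  (210/660)×49.4 + (270/660)×32.7 + (180/660)×20.8 = 34.7682%
Post-stratifying to population shares instead:
  0.33×49.4 + 0.59×32.7 + 0.08×20.8 = 37.259%
Difference = 37.259 − 34.7682 = 2.4908 pp.

+2.5 percentage points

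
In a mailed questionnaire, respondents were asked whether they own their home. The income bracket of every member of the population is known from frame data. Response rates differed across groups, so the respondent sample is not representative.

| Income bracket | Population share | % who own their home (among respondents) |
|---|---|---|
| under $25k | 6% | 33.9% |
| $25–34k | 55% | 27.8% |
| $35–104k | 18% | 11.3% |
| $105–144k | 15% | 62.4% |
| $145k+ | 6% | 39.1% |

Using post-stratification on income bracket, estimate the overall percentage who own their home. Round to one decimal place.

Reweight to the known income bracket distribution:
  under $25k: 0.06 × 33.9 = 2.034
  $25–34k: 0.55 × 27.8 = 15.29
  $35–104k: 0.18 × 11.3 = 2.034
  $105–144k: 0.15 × 62.4 = 9.36
  $145k+: 0.06 × 39.1 = 2.346
Post-stratified estimate = 31.064 → 31.1%.

31.1%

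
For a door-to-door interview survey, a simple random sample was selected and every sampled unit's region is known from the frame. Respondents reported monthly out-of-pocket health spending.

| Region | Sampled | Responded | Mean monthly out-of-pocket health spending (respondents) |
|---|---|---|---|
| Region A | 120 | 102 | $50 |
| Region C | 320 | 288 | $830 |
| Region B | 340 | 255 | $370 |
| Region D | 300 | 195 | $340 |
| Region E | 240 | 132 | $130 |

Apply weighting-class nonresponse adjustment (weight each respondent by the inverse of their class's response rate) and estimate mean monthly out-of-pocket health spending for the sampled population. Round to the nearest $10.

$400

Response rates by class: Region A 102/120 = 85%, Region C 288/320 = 90%, Region B 255/340 = 75%, Region D 195/300 = 65%, Region E 132/240 = 55%.
With weight = n_sampled/n_responded per class, the weighted class total is n_sampled:
  Region A: 120 × 50 = 6000
  Region C: 320 × 830 = 265,600
  Region B: 340 × 370 = 125,800
  Region D: 300 × 340 = 102,000
  Region E: 240 × 130 = 31,200
Adjusted estimate = 530,600 / 1,320 = 401.97 → $400.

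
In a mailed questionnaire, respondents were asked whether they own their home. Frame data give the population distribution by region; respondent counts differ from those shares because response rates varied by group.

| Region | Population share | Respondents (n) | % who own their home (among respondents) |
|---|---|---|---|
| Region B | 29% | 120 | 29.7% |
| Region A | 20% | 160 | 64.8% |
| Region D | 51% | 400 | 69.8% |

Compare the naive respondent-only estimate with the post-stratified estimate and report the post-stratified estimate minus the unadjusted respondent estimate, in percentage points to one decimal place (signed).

-4.4 percentage points

Without adjustment, the pooled respondent share is:
  (120/680)×29.7 + (160/680)×64.8 + (400/680)×69.8 = 61.5471%
Reweighting by population region shares:
  0.29×29.7 + 0.2×64.8 + 0.51×69.8 = 57.171%
Difference = 57.171 − 61.5471 = -4.3761 pp.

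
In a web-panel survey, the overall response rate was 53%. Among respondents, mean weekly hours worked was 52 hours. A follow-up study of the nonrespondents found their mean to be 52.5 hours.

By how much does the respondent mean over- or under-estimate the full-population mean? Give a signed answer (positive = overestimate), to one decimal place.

-0.2

Nonresponse fraction = 1 − 0.53 = 0.47.
Bias = (nonresponse fraction) × (respondent mean − nonrespondent mean)
     = 0.47 × (52 − 52.5) = 0.47 × -0.5 = -0.235.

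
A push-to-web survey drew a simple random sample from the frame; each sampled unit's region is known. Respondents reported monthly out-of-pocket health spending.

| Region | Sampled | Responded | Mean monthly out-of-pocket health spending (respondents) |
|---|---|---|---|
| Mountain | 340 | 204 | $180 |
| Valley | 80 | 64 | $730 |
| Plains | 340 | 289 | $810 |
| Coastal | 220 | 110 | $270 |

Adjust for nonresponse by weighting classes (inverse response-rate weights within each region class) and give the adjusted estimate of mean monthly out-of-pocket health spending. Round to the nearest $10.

$460

Class response rates: Mountain 204/340 = 60%, Valley 64/80 = 80%, Plains 289/340 = 85%, Coastal 110/220 = 50%.
Each respondent's weight = sampled/responded in their class; summing within a class gives n_sampled, so:
  Mountain: 340 × 180 = 61,200
  Valley: 80 × 730 = 58,400
  Plains: 340 × 810 = 275,400
  Coastal: 220 × 270 = 59,400
Adjusted estimate = 454,400 / 980 = 463.673 → $460.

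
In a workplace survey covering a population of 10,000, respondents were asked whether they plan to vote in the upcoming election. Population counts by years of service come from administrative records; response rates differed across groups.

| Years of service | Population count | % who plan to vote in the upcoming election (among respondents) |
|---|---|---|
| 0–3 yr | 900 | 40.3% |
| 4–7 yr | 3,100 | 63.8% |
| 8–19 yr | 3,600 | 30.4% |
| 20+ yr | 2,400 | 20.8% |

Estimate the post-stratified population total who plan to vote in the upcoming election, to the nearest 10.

3,930

Apply each group's respondent rate to its population count:
  0–3 yr: 900 × 40.3% = 362.7
  4–7 yr: 3,100 × 63.8% = 1977.8
  8–19 yr: 3,600 × 30.4% = 1094.4
  20+ yr: 2,400 × 20.8% = 499.2
Estimated total = 3934.1 → 3,930.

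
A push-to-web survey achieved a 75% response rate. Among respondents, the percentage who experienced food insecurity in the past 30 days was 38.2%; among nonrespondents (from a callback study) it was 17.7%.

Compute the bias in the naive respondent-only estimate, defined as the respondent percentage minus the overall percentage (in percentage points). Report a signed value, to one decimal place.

+5.1 percentage points

Nonresponse fraction = 1 − 0.75 = 0.25.
Bias = (nonresponse fraction) × (respondent percentage − nonrespondent percentage)
     = 0.25 × (38.2 − 17.7) = 0.25 × 20.5 = 5.125.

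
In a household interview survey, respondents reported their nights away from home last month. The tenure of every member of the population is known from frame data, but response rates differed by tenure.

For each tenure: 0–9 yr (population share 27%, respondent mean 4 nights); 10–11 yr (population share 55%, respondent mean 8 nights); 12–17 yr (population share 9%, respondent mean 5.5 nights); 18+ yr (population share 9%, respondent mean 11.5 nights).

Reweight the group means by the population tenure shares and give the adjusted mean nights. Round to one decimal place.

7.0

Reweight to the known tenure distribution:
  0–9 yr: 0.27 × 4 = 1.08
  10–11 yr: 0.55 × 8 = 4.4
  12–17 yr: 0.09 × 5.5 = 0.495
  18+ yr: 0.09 × 11.5 = 1.035
Post-stratified estimate = 7.01 → 7.0.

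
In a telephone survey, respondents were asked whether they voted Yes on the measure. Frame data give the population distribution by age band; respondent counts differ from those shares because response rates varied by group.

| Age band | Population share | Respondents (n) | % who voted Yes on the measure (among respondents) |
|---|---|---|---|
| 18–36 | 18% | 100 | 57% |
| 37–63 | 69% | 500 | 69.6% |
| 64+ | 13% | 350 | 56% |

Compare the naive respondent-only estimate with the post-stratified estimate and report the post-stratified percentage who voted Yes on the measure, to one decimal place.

Unadjusted (pooled respondent) estimate weights by respondent counts:
  (100/950)×57 + (500/950)×69.6 + (350/950)×56 = 63.2632%
Post-stratified estimate weights by population shares:
  0.18×57 + 0.69×69.6 + 0.13×56 = 65.564%

65.6%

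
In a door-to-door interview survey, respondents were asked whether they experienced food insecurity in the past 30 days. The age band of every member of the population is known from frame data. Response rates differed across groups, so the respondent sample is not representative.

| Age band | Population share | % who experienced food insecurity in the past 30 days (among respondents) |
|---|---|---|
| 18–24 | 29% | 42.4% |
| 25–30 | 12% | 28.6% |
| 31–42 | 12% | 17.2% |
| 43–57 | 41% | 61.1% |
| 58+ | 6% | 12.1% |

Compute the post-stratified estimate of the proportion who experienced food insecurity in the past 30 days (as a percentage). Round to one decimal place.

Each cell contributes population-share × respondent value:
  18–24: 0.29 × 42.4 = 12.296
  25–30: 0.12 × 28.6 = 3.432
  31–42: 0.12 × 17.2 = 2.064
  43–57: 0.41 × 61.1 = 25.051
  58+: 0.06 × 12.1 = 0.726
Post-stratified estimate = 43.569 → 43.6%.

43.6%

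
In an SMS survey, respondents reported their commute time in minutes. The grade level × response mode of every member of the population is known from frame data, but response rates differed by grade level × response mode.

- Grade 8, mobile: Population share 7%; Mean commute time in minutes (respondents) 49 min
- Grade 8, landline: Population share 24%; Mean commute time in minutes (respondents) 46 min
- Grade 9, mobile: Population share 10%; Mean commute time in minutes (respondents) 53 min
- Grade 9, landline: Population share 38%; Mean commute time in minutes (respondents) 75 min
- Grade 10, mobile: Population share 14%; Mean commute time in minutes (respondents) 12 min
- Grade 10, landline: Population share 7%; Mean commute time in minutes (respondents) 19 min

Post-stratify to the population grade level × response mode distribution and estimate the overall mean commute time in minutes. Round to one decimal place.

Reweight to the known grade level × response mode distribution:
  Grade 8, mobile: 0.07 × 49 = 3.43
  Grade 8, landline: 0.24 × 46 = 11.04
  Grade 9, mobile: 0.1 × 53 = 5.3
  Grade 9, landline: 0.38 × 75 = 28.5
  Grade 10, mobile: 0.14 × 12 = 1.68
  Grade 10, landline: 0.07 × 19 = 1.33
Post-stratified estimate = 51.28 → 51.3.

51.3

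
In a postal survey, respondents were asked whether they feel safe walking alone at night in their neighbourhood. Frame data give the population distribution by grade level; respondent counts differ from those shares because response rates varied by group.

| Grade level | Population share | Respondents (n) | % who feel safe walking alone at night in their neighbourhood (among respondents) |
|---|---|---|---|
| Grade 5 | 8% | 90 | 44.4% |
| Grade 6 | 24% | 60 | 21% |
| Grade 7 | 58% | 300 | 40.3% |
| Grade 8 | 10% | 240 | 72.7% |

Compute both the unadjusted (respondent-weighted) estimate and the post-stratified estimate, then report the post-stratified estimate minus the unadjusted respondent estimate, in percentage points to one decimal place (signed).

-11.2 percentage points

Unadjusted (pooled respondent) estimate weights by respondent counts:
  (90/690)×44.4 + (60/690)×21 + (300/690)×40.3 + (240/690)×72.7 = 50.4261%
Post-stratifying to population shares instead:
  0.08×44.4 + 0.24×21 + 0.58×40.3 + 0.1×72.7 = 39.236%
Difference = 39.236 − 50.4261 = -11.1901 pp.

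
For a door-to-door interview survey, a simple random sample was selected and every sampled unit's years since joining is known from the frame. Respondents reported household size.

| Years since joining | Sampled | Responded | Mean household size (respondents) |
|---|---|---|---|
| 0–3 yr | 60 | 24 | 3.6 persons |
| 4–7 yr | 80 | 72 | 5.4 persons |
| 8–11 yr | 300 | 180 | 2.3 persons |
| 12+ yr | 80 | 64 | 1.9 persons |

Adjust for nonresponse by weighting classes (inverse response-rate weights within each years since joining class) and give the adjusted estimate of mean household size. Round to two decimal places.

Response rates by class: 0–3 yr 24/60 = 40%, 4–7 yr 72/80 = 90%, 8–11 yr 180/300 = 60%, 12+ yr 64/80 = 80%.
Each respondent's weight = sampled/responded in their class; summing within a class gives n_sampled, so:
  0–3 yr: 60 × 3.6 = 216
  4–7 yr: 80 × 5.4 = 432
  8–11 yr: 300 × 2.3 = 690
  12+ yr: 80 × 1.9 = 152
Adjusted estimate = 1490 / 520 = 2.86538 → 2.87.

2.87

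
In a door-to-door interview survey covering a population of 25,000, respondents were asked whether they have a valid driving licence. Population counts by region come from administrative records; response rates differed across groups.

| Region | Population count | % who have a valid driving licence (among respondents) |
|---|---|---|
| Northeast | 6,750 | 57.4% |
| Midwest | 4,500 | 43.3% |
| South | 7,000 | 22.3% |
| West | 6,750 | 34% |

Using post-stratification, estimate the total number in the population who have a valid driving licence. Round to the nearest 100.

9,700

Each cell contributes its population count × the respondent rate:
  Northeast: 6,750 × 57.4% = 3874.5
  Midwest: 4,500 × 43.3% = 1948.5
  South: 7,000 × 22.3% = 1561
  West: 6,750 × 34% = 2295
Estimated total = 9679 → 9,700.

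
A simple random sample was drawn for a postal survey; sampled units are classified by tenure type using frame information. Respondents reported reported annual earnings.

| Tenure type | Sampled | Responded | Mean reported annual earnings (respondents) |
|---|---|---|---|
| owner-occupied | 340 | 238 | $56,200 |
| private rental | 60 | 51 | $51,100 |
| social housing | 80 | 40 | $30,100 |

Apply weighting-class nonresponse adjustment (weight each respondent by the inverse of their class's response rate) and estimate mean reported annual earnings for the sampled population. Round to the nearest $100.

$51,200

Response rates by class: owner-occupied 238/340 = 70%, private rental 51/60 = 85%, social housing 40/80 = 50%.
Weighting each respondent by the inverse class response rate inflates each class back to its sampled size, so the class weight is n_sampled:
  owner-occupied: 340 × 56,200 = 19,108,000
  private rental: 60 × 51,100 = 3,066,000
  social housing: 80 × 30,100 = 2,408,000
Adjusted estimate = 24,582,000 / 480 = 51212.5 → $51,200.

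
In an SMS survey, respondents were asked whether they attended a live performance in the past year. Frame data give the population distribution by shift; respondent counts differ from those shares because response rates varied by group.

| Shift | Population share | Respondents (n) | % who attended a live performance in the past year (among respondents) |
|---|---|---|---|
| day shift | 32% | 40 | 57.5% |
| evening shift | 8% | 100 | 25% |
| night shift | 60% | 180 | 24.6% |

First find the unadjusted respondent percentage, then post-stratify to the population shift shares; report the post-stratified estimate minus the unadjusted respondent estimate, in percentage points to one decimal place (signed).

Without adjustment, the pooled respondent share is:
  (40/320)×57.5 + (100/320)×25 + (180/320)×24.6 = 28.8375%
Post-stratifying to population shares instead:
  0.32×57.5 + 0.08×25 + 0.6×24.6 = 35.16%
Difference = 35.16 − 28.8375 = 6.3225 pp.

+6.3 percentage points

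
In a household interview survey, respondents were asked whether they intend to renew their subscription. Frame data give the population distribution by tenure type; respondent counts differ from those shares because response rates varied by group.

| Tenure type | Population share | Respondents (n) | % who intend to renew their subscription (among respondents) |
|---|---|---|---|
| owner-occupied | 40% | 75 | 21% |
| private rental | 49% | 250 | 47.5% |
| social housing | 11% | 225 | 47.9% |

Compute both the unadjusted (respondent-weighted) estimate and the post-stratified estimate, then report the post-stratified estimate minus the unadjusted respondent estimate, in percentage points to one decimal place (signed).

Without adjustment, the pooled respondent share is:
  (75/550)×21 + (250/550)×47.5 + (225/550)×47.9 = 44.05%
Reweighting by population tenure type shares:
  0.4×21 + 0.49×47.5 + 0.11×47.9 = 36.944%
Difference = 36.944 − 44.05 = -7.106 pp.

-7.1 percentage points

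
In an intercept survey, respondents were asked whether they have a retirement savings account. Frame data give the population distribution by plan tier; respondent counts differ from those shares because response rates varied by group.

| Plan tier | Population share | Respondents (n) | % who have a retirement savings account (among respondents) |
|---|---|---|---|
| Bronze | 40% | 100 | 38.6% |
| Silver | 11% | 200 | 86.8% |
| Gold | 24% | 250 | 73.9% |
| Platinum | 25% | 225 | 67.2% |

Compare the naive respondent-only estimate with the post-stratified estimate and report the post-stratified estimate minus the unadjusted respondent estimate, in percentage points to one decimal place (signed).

Without adjustment, the pooled respondent share is:
  (100/775)×38.6 + (200/775)×86.8 + (250/775)×73.9 + (225/775)×67.2 = 70.729%
Post-stratified estimate weights by population shares:
  0.4×38.6 + 0.11×86.8 + 0.24×73.9 + 0.25×67.2 = 59.524%
Difference = 59.524 − 70.729 = -11.205 pp.

-11.2 percentage points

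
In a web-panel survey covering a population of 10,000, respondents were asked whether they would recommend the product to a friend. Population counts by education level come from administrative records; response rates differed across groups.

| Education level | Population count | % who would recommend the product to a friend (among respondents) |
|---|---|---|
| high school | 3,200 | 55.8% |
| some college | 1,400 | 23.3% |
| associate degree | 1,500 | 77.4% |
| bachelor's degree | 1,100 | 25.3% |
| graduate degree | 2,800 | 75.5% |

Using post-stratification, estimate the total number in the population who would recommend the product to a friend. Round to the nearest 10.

5,670

Each cell contributes its population count × the respondent rate:
  high school: 3,200 × 55.8% = 1785.6
  some college: 1,400 × 23.3% = 326.2
  associate degree: 1,500 × 77.4% = 1161
  bachelor's degree: 1,100 × 25.3% = 278.3
  graduate degree: 2,800 × 75.5% = 2114
Estimated total = 5665.1 → 5,670.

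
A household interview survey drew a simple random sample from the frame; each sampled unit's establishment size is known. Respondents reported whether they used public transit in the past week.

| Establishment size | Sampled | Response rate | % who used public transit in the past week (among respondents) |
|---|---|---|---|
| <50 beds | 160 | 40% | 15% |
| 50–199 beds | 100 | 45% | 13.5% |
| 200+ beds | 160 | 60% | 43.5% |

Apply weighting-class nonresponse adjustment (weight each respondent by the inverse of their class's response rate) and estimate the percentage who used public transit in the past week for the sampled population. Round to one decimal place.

Weighting each respondent by the inverse class response rate inflates each class back to its sampled size, so the class weight is n_sampled:
  <50 beds: 160 × 15 = 2400
  50–199 beds: 100 × 13.5 = 1350
  200+ beds: 160 × 43.5 = 6960
Adjusted estimate = 10,710 / 420 = 25.5 → 25.5%.

25.5%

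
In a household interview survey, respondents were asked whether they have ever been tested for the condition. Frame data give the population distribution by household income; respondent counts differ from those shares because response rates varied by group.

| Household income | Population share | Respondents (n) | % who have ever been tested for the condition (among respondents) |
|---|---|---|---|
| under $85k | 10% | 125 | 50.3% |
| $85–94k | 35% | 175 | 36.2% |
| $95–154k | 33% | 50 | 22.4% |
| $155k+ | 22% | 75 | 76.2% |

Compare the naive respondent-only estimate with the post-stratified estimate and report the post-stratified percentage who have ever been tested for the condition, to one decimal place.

41.9%

Unadjusted (pooled respondent) estimate weights by respondent counts:
  (125/425)×50.3 + (175/425)×36.2 + (50/425)×22.4 + (75/425)×76.2 = 45.7824%
Reweighting by population household income shares:
  0.1×50.3 + 0.35×36.2 + 0.33×22.4 + 0.22×76.2 = 41.856%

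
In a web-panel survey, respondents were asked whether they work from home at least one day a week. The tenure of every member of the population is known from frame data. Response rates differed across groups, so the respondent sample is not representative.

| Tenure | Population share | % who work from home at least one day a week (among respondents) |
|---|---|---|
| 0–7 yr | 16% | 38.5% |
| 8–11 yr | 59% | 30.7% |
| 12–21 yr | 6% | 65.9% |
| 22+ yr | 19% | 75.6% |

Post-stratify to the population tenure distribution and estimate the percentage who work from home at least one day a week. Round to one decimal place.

42.6%

Each cell contributes population-share × respondent value:
  0–7 yr: 0.16 × 38.5 = 6.16
  8–11 yr: 0.59 × 30.7 = 18.113
  12–21 yr: 0.06 × 65.9 = 3.954
  22+ yr: 0.19 × 75.6 = 14.364
Post-stratified estimate = 42.591 → 42.6%.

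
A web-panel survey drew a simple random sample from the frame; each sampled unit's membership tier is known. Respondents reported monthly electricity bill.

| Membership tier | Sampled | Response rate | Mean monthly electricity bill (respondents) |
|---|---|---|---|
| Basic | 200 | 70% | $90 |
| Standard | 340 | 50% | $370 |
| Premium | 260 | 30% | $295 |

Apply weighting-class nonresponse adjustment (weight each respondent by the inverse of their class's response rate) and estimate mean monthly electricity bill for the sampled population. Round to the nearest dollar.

$276

With weight = n_sampled/n_responded per class, the weighted class total is n_sampled:
  Basic: 200 × 90 = 18,000
  Standard: 340 × 370 = 125,800
  Premium: 260 × 295 = 76,700
Adjusted estimate = 220,500 / 800 = 275.625 → $276.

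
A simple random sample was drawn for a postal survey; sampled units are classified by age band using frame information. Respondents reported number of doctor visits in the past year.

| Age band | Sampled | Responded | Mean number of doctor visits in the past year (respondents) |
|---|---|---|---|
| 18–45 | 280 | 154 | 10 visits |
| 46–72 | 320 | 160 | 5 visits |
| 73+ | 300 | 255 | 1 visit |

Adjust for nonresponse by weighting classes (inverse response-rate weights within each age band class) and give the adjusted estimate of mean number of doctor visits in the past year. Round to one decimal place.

Response rates by class: 18–45 154/280 = 55%, 46–72 160/320 = 50%, 73+ 255/300 = 85%.
Each respondent's weight = sampled/responded in their class; summing within a class gives n_sampled, so:
  18–45: 280 × 10 = 2800
  46–72: 320 × 5 = 1600
  73+: 300 × 1 = 300
Adjusted estimate = 4700 / 900 = 5.22222 → 5.2.

5.2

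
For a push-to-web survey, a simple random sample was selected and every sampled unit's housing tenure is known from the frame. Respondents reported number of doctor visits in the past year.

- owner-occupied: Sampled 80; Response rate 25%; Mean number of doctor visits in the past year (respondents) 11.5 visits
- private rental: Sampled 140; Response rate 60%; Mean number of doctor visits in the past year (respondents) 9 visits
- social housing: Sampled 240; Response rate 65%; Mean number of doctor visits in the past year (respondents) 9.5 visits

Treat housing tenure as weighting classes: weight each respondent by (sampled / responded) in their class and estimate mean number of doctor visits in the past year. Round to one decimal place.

9.7

With weight = n_sampled/n_responded per class, the weighted class total is n_sampled:
  owner-occupied: 80 × 11.5 = 920
  private rental: 140 × 9 = 1260
  social housing: 240 × 9.5 = 2280
Adjusted estimate = 4460 / 460 = 9.69565 → 9.7.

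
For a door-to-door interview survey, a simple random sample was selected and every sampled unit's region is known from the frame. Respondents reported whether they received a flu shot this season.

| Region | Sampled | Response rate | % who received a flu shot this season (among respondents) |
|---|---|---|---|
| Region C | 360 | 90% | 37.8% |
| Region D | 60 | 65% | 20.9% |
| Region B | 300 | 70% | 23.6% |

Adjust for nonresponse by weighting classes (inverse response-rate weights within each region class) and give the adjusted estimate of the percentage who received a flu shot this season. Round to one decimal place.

With weight = n_sampled/n_responded per class, the weighted class total is n_sampled:
  Region C: 360 × 37.8 = 13608
  Region D: 60 × 20.9 = 1254
  Region B: 300 × 23.6 = 7080
Adjusted estimate = 21,942 / 720 = 30.475 → 30.5%.

30.5%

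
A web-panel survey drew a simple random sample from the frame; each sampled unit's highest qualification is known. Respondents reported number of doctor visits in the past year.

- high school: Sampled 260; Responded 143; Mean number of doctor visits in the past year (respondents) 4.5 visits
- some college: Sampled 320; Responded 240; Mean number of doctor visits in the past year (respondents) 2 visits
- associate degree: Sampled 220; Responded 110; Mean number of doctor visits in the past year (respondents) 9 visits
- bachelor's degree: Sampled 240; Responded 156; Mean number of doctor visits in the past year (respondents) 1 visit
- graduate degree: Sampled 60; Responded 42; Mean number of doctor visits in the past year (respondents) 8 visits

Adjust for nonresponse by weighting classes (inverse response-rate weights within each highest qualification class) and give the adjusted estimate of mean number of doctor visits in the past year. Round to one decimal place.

4.1

Class response rates: high school 143/260 = 55%, some college 240/320 = 75%, associate degree 110/220 = 50%, bachelor's degree 156/240 = 65%, graduate degree 42/60 = 70%.
With weight = n_sampled/n_responded per class, the weighted class total is n_sampled:
  high school: 260 × 4.5 = 1170
  some college: 320 × 2 = 640
  associate degree: 220 × 9 = 1980
  bachelor's degree: 240 × 1 = 240
  graduate degree: 60 × 8 = 480
Adjusted estimate = 4510 / 1,100 = 4.1 → 4.1.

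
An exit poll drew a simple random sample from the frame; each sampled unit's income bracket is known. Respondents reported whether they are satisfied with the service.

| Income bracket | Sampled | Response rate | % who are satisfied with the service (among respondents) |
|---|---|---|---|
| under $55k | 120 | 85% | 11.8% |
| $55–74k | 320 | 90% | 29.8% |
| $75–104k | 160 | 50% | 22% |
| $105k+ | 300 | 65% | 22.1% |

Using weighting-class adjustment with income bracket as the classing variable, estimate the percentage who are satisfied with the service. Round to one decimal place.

Each respondent's weight = sampled/responded in their class; summing within a class gives n_sampled, so:
  under $55k: 120 × 11.8 = 1416
  $55–74k: 320 × 29.8 = 9536
  $75–104k: 160 × 22 = 3520
  $105k+: 300 × 22.1 = 6630
Adjusted estimate = 21,102 / 900 = 23.4467 → 23.4%.

23.4%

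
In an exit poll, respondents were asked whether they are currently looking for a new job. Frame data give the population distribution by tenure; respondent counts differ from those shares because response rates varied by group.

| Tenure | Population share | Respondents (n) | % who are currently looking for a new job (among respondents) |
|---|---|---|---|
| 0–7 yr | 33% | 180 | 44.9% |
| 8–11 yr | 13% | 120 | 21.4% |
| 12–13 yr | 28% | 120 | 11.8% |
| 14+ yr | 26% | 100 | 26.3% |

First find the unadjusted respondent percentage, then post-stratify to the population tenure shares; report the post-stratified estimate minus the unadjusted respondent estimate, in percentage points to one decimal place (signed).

-0.5 percentage points

Unadjusted (pooled respondent) estimate weights by respondent counts:
  (180/520)×44.9 + (120/520)×21.4 + (120/520)×11.8 + (100/520)×26.3 = 28.2615%
Reweighting by population tenure shares:
  0.33×44.9 + 0.13×21.4 + 0.28×11.8 + 0.26×26.3 = 27.741%
Difference = 27.741 − 28.2615 = -0.5205 pp.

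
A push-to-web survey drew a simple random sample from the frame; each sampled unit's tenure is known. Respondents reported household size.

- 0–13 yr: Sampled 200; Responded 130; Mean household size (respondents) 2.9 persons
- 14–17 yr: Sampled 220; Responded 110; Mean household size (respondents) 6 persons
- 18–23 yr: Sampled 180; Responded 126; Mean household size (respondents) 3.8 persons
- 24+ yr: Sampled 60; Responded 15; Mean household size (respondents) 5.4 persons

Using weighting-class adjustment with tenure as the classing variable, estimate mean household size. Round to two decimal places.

4.41

Class response rates: 0–13 yr 130/200 = 65%, 14–17 yr 110/220 = 50%, 18–23 yr 126/180 = 70%, 24+ yr 15/60 = 25%.
With weight = n_sampled/n_responded per class, the weighted class total is n_sampled:
  0–13 yr: 200 × 2.9 = 580
  14–17 yr: 220 × 6 = 1320
  18–23 yr: 180 × 3.8 = 684
  24+ yr: 60 × 5.4 = 324
Adjusted estimate = 2908 / 660 = 4.40606 → 4.41.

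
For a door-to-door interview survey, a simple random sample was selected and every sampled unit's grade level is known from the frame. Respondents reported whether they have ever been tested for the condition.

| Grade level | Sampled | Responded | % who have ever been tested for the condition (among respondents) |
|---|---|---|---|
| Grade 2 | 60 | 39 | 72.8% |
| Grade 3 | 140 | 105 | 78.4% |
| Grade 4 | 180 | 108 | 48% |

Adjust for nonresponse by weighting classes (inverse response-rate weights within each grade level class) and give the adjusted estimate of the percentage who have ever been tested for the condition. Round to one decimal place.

63.1%

Class response rates: Grade 2 39/60 = 65%, Grade 3 105/140 = 75%, Grade 4 108/180 = 60%.
Inverse-response-rate weighting restores each class to its sampled count, so class totals weight by n_sampled:
  Grade 2: 60 × 72.8 = 4368
  Grade 3: 140 × 78.4 = 10,976
  Grade 4: 180 × 48 = 8640
Adjusted estimate = 23,984 / 380 = 63.1158 → 63.1%.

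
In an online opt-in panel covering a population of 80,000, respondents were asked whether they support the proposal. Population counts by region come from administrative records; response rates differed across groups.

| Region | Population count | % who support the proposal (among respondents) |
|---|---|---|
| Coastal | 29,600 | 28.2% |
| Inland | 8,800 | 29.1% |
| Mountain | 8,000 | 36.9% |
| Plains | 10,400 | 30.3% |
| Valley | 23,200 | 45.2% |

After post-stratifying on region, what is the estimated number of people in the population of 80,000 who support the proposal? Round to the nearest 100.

Each cell contributes its population count × the respondent rate:
  Coastal: 29,600 × 28.2% = 8347.2
  Inland: 8,800 × 29.1% = 2560.8
  Mountain: 8,000 × 36.9% = 2952
  Plains: 10,400 × 30.3% = 3151.2
  Valley: 23,200 × 45.2% = 10486.4
Estimated total = 27497.6 → 27,500.

27,500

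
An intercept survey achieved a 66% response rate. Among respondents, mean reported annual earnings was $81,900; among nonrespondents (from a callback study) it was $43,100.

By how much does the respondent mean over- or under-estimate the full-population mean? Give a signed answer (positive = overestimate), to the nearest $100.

+$13,200

Nonresponse fraction = 1 − 0.66 = 0.34.
Bias = (nonresponse fraction) × (respondent mean − nonrespondent mean)
     = 0.34 × (81,900 − 43,100) = 0.34 × 38,800 = 13,192.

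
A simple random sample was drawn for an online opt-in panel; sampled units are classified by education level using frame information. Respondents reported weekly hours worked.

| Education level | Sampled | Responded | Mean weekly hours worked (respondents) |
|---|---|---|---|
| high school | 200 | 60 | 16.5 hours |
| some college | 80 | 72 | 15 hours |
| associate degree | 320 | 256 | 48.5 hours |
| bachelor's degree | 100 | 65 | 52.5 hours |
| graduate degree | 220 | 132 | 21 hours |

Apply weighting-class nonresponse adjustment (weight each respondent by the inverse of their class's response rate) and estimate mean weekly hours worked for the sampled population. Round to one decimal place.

32.5

Response rates by class: high school 60/200 = 30%, some college 72/80 = 90%, associate degree 256/320 = 80%, bachelor's degree 65/100 = 65%, graduate degree 132/220 = 60%.
With weight = n_sampled/n_responded per class, the weighted class total is n_sampled:
  high school: 200 × 16.5 = 3300
  some college: 80 × 15 = 1200
  associate degree: 320 × 48.5 = 15,520
  bachelor's degree: 100 × 52.5 = 5250
  graduate degree: 220 × 21 = 4620
Adjusted estimate = 29,890 / 920 = 32.4891 → 32.5.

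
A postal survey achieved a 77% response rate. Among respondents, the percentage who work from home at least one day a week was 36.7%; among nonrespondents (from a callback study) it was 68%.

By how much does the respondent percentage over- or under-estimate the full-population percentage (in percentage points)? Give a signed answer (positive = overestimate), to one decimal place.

-7.2 percentage points

Nonresponse fraction = 1 − 0.77 = 0.23.
Bias = (nonresponse fraction) × (respondent percentage − nonrespondent percentage)
     = 0.23 × (36.7 − 68) = 0.23 × -31.3 = -7.199.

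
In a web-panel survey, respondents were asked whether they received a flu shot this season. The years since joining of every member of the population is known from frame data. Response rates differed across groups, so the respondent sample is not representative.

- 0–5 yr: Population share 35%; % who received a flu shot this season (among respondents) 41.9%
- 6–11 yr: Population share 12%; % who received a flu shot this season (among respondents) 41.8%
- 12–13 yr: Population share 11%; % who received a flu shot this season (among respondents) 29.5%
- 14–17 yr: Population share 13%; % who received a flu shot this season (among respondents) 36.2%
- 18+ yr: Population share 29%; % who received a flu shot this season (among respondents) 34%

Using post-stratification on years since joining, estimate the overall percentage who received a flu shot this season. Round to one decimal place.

Reweight to the known years since joining distribution:
  0–5 yr: 0.35 × 41.9 = 14.665
  6–11 yr: 0.12 × 41.8 = 5.016
  12–13 yr: 0.11 × 29.5 = 3.245
  14–17 yr: 0.13 × 36.2 = 4.706
  18+ yr: 0.29 × 34 = 9.86
Post-stratified estimate = 37.492 → 37.5%.

37.5%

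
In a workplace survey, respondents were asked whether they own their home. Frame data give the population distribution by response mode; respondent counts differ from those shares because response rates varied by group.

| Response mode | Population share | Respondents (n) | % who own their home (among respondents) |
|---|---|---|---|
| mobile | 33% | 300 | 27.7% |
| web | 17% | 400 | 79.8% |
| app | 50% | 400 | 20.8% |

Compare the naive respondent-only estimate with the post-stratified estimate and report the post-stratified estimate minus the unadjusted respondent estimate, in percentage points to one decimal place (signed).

Without adjustment, the pooled respondent share is:
  (300/1100)×27.7 + (400/1100)×79.8 + (400/1100)×20.8 = 44.1364%
Post-stratified estimate weights by population shares:
  0.33×27.7 + 0.17×79.8 + 0.5×20.8 = 33.107%
Difference = 33.107 − 44.1364 = -11.0294 pp.

-11.0 percentage points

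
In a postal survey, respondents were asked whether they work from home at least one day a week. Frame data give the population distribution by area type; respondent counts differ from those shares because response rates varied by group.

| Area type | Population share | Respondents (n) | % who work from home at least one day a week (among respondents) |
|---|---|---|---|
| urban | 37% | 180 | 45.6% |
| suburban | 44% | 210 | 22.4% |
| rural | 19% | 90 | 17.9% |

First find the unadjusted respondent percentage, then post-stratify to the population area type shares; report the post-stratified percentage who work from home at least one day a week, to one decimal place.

30.1%

Without adjustment, the pooled respondent share is:
  (180/480)×45.6 + (210/480)×22.4 + (90/480)×17.9 = 30.2563%
Post-stratifying to population shares instead:
  0.37×45.6 + 0.44×22.4 + 0.19×17.9 = 30.129%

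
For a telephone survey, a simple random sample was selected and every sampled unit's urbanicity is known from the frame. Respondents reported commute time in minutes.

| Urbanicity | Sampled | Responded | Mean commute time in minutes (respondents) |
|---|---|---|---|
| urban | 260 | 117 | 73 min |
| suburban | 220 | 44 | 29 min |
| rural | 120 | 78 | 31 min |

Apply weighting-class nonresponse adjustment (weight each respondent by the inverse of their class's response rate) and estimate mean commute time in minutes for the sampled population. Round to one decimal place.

48.5

Class response rates: urban 117/260 = 45%, suburban 44/220 = 20%, rural 78/120 = 65%.
Weighting each respondent by the inverse class response rate inflates each class back to its sampled size, so the class weight is n_sampled:
  urban: 260 × 73 = 18,980
  suburban: 220 × 29 = 6380
  rural: 120 × 31 = 3720
Adjusted estimate = 29,080 / 600 = 48.4667 → 48.5.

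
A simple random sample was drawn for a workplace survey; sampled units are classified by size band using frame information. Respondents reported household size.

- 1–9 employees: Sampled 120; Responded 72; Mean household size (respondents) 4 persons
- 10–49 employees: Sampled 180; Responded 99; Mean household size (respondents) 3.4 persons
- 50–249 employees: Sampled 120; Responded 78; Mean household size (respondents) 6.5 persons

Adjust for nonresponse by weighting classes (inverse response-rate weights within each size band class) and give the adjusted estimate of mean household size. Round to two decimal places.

4.46

Response rates by class: 1–9 employees 72/120 = 60%, 10–49 employees 99/180 = 55%, 50–249 employees 78/120 = 65%.
Each respondent's weight = sampled/responded in their class; summing within a class gives n_sampled, so:
  1–9 employees: 120 × 4 = 480
  10–49 employees: 180 × 3.4 = 612
  50–249 employees: 120 × 6.5 = 780
Adjusted estimate = 1872 / 420 = 4.45714 → 4.46.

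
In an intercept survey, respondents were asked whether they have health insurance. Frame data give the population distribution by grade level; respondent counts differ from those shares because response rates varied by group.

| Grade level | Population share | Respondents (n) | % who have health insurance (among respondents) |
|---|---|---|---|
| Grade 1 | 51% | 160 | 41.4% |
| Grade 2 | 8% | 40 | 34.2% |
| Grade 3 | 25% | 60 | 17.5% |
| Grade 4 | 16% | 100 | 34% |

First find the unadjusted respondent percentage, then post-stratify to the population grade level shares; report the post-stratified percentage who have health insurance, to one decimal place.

33.7%

Unadjusted (pooled respondent) estimate weights by respondent counts:
  (160/360)×41.4 + (40/360)×34.2 + (60/360)×17.5 + (100/360)×34 = 34.5611%
Post-stratified estimate weights by population shares:
  0.51×41.4 + 0.08×34.2 + 0.25×17.5 + 0.16×34 = 33.665%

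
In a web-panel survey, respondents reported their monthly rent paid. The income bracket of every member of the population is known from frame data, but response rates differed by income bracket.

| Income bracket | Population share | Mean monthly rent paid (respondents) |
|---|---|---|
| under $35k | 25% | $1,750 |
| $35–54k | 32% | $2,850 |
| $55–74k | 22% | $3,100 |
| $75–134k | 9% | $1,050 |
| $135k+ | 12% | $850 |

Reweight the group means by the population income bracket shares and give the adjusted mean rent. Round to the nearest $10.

$2,230

Each cell contributes population-share × respondent value:
  under $35k: 0.25 × 1750 = 437.5
  $35–54k: 0.32 × 2850 = 912
  $55–74k: 0.22 × 3100 = 682
  $75–134k: 0.09 × 1050 = 94.5
  $135k+: 0.12 × 850 = 102
Post-stratified estimate = 2228 → $2,230.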